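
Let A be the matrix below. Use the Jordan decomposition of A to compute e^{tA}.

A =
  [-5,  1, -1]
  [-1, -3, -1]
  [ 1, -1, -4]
e^{tA} =
  [-t^2*exp(-4*t)/2 - t*exp(-4*t) + exp(-4*t), t^2*exp(-4*t)/2 + t*exp(-4*t), -t*exp(-4*t)]
  [-t^2*exp(-4*t)/2 - t*exp(-4*t), t^2*exp(-4*t)/2 + t*exp(-4*t) + exp(-4*t), -t*exp(-4*t)]
  [t*exp(-4*t), -t*exp(-4*t), exp(-4*t)]

Strategy: write A = P · J · P⁻¹ where J is a Jordan canonical form, so e^{tA} = P · e^{tJ} · P⁻¹, and e^{tJ} can be computed block-by-block.

A has Jordan form
J =
  [-4,  1,  0]
  [ 0, -4,  1]
  [ 0,  0, -4]
(up to reordering of blocks).

Per-block formulas:
  For a 3×3 Jordan block J_3(-4): exp(t · J_3(-4)) = e^(-4t)·(I + t·N + (t^2/2)·N^2), where N is the 3×3 nilpotent shift.

After assembling e^{tJ} and conjugating by P, we get:

e^{tA} =
  [-t^2*exp(-4*t)/2 - t*exp(-4*t) + exp(-4*t), t^2*exp(-4*t)/2 + t*exp(-4*t), -t*exp(-4*t)]
  [-t^2*exp(-4*t)/2 - t*exp(-4*t), t^2*exp(-4*t)/2 + t*exp(-4*t) + exp(-4*t), -t*exp(-4*t)]
  [t*exp(-4*t), -t*exp(-4*t), exp(-4*t)]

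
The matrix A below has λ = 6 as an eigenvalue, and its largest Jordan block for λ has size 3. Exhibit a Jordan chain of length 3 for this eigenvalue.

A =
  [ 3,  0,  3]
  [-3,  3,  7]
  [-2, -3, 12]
A Jordan chain for λ = 6 of length 3:
v_1 = (3, 4, 3)ᵀ
v_2 = (-3, -3, -2)ᵀ
v_3 = (1, 0, 0)ᵀ

Let N = A − (6)·I. We want v_3 with N^3 v_3 = 0 but N^2 v_3 ≠ 0; then v_{j-1} := N · v_j for j = 3, …, 2.

Pick v_3 = (1, 0, 0)ᵀ.
Then v_2 = N · v_3 = (-3, -3, -2)ᵀ.
Then v_1 = N · v_2 = (3, 4, 3)ᵀ.

Sanity check: (A − (6)·I) v_1 = (0, 0, 0)ᵀ = 0. ✓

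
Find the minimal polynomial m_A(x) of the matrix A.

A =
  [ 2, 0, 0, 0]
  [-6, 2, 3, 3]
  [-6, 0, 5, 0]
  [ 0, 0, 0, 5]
x^2 - 7*x + 10

The characteristic polynomial is χ_A(x) = (x - 5)^2*(x - 2)^2, so the eigenvalues are known. The minimal polynomial is
  m_A(x) = Π_λ (x − λ)^{k_λ}
where k_λ is the size of the *largest* Jordan block for λ (equivalently, the smallest k with (A − λI)^k v = 0 for every generalised eigenvector v of λ).

  λ = 2: largest Jordan block has size 1, contributing (x − 2)
  λ = 5: largest Jordan block has size 1, contributing (x − 5)

So m_A(x) = (x - 5)*(x - 2) = x^2 - 7*x + 10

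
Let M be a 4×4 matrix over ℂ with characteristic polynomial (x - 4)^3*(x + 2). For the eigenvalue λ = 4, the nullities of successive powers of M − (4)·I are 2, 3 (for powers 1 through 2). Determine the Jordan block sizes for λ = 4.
Block sizes for λ = 4: [2, 1]

From the dimensions of kernels of powers, the number of Jordan blocks of size at least j is d_j − d_{j−1} where d_j = dim ker(N^j) (with d_0 = 0). Computing the differences gives [2, 1].
The number of blocks of size exactly k is (#blocks of size ≥ k) − (#blocks of size ≥ k + 1), so the partition is: 1 block(s) of size 1, 1 block(s) of size 2.
In nonincreasing order the block sizes are [2, 1].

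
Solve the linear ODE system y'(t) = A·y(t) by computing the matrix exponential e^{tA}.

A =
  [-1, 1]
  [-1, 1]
e^{tA} =
  [1 - t, t]
  [-t, t + 1]

Strategy: write A = P · J · P⁻¹ where J is a Jordan canonical form, so e^{tA} = P · e^{tJ} · P⁻¹, and e^{tJ} can be computed block-by-block.

A has Jordan form
J =
  [0, 1]
  [0, 0]
(up to reordering of blocks).

Per-block formulas:
  For a 2×2 Jordan block J_2(0): exp(t · J_2(0)) = e^(0t)·(I + t·N), where N is the 2×2 nilpotent shift.

After assembling e^{tJ} and conjugating by P, we get:

e^{tA} =
  [1 - t, t]
  [-t, t + 1]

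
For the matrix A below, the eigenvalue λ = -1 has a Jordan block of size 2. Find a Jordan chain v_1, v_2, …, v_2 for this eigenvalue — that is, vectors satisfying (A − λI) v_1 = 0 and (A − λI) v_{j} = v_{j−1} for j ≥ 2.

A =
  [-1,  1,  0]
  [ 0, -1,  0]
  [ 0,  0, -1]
A Jordan chain for λ = -1 of length 2:
v_1 = (1, 0, 0)ᵀ
v_2 = (0, 1, 0)ᵀ

Let N = A − (-1)·I. We want v_2 with N^2 v_2 = 0 but N^1 v_2 ≠ 0; then v_{j-1} := N · v_j for j = 2, …, 2.

Pick v_2 = (0, 1, 0)ᵀ.
Then v_1 = N · v_2 = (1, 0, 0)ᵀ.

Sanity check: (A − (-1)·I) v_1 = (0, 0, 0)ᵀ = 0. ✓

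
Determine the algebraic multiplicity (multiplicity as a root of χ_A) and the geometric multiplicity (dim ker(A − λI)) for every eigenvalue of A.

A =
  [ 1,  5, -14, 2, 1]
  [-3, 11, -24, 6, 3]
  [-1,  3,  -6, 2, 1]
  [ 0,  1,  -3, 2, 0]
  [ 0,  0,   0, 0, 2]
λ = 2: alg = 5, geom = 3

Step 1 — factor the characteristic polynomial to read off the algebraic multiplicities:
  χ_A(x) = (x - 2)^5

Step 2 — compute geometric multiplicities via the rank-nullity identity g(λ) = n − rank(A − λI):
  rank(A − (2)·I) = 2, so dim ker(A − (2)·I) = n − 2 = 3

Summary:
  λ = 2: algebraic multiplicity = 5, geometric multiplicity = 3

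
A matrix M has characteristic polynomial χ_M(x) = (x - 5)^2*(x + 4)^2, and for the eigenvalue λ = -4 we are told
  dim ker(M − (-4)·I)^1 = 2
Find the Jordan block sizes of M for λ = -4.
Block sizes for λ = -4: [1, 1]

From the dimensions of kernels of powers, the number of Jordan blocks of size at least j is d_j − d_{j−1} where d_j = dim ker(N^j) (with d_0 = 0). Computing the differences gives [2].
The number of blocks of size exactly k is (#blocks of size ≥ k) − (#blocks of size ≥ k + 1), so the partition is: 2 block(s) of size 1.
In nonincreasing order the block sizes are [1, 1].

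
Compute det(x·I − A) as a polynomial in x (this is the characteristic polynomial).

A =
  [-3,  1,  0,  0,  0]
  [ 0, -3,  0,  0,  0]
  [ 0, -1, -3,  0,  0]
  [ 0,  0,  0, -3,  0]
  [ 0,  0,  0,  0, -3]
x^5 + 15*x^4 + 90*x^3 + 270*x^2 + 405*x + 243

Expanding det(x·I − A) (e.g. by cofactor expansion or by noting that A is similar to its Jordan form J, which has the same characteristic polynomial as A) gives
  χ_A(x) = x^5 + 15*x^4 + 90*x^3 + 270*x^2 + 405*x + 243
which factors as (x + 3)^5. The eigenvalues (with algebraic multiplicities) are λ = -3 with multiplicity 5.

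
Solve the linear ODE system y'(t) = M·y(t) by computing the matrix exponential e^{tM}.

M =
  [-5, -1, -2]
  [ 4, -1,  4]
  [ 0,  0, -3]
e^{tM} =
  [-2*t*exp(-3*t) + exp(-3*t), -t*exp(-3*t), -2*t*exp(-3*t)]
  [4*t*exp(-3*t), 2*t*exp(-3*t) + exp(-3*t), 4*t*exp(-3*t)]
  [0, 0, exp(-3*t)]

Strategy: write M = P · J · P⁻¹ where J is a Jordan canonical form, so e^{tM} = P · e^{tJ} · P⁻¹, and e^{tJ} can be computed block-by-block.

M has Jordan form
J =
  [-3,  1,  0]
  [ 0, -3,  0]
  [ 0,  0, -3]
(up to reordering of blocks).

Per-block formulas:
  For a 2×2 Jordan block J_2(-3): exp(t · J_2(-3)) = e^(-3t)·(I + t·N), where N is the 2×2 nilpotent shift.
  For a 1×1 block at λ = -3: exp(t · [-3]) = [e^(-3t)].

After assembling e^{tJ} and conjugating by P, we get:

e^{tM} =
  [-2*t*exp(-3*t) + exp(-3*t), -t*exp(-3*t), -2*t*exp(-3*t)]
  [4*t*exp(-3*t), 2*t*exp(-3*t) + exp(-3*t), 4*t*exp(-3*t)]
  [0, 0, exp(-3*t)]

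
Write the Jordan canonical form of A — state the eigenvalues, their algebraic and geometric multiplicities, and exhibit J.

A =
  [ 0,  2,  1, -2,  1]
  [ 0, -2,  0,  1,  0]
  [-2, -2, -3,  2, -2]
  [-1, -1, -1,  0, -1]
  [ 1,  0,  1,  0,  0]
J_3(-1) ⊕ J_1(-1) ⊕ J_1(-1)

The characteristic polynomial is
  det(x·I − A) = x^5 + 5*x^4 + 10*x^3 + 10*x^2 + 5*x + 1 = (x + 1)^5

Eigenvalues and multiplicities (the geometric multiplicity of λ is n − rank(A − λI), which equals the number of Jordan blocks for λ):
  λ = -1: algebraic multiplicity = 5, geometric multiplicity = 3

Determining the block sizes for each eigenvalue:
  λ = -1: with am = 5 and gm = 3, the partition is not yet determined (e.g. several partitions of 5 into 3 parts exist). Let N = A − (-1)·I. Computing rank(N^1) = 2, rank(N^2) = 1, rank(N^3) = 0; the number of blocks of size ≥ j is rank(N^{j−1}) − rank(N^j), giving [3, 1, 1]. So we have 1 block(s) of size 3, 2 block(s) of size 1 → block sizes [3, 1, 1]

Assembling the blocks gives a Jordan form
J =
  [-1,  1,  0,  0,  0]
  [ 0, -1,  1,  0,  0]
  [ 0,  0, -1,  0,  0]
  [ 0,  0,  0, -1,  0]
  [ 0,  0,  0,  0, -1]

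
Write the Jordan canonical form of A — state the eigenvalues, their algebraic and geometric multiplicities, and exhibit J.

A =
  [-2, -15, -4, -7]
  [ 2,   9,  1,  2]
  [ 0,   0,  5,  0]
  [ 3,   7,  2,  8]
J_3(5) ⊕ J_1(5)

The characteristic polynomial is
  det(x·I − A) = x^4 - 20*x^3 + 150*x^2 - 500*x + 625 = (x - 5)^4

Eigenvalues and multiplicities (the geometric multiplicity of λ is n − rank(A − λI), which equals the number of Jordan blocks for λ):
  λ = 5: algebraic multiplicity = 4, geometric multiplicity = 2

Determining the block sizes for each eigenvalue:
  λ = 5: with am = 4 and gm = 2, the partition is not yet determined (e.g. several partitions of 4 into 2 parts exist). Let N = A − (5)·I. Computing rank(N^1) = 2, rank(N^2) = 1, rank(N^3) = 0; the number of blocks of size ≥ j is rank(N^{j−1}) − rank(N^j), giving [2, 1, 1]. So we have 1 block(s) of size 3, 1 block(s) of size 1 → block sizes [3, 1]

Assembling the blocks gives a Jordan form
J =
  [5, 1, 0, 0]
  [0, 5, 1, 0]
  [0, 0, 5, 0]
  [0, 0, 0, 5]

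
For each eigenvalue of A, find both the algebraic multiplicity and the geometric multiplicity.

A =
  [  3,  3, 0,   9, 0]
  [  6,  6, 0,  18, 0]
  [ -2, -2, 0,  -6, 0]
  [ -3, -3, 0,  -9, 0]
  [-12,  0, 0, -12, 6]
λ = 0: alg = 4, geom = 3; λ = 6: alg = 1, geom = 1

Step 1 — factor the characteristic polynomial to read off the algebraic multiplicities:
  χ_A(x) = x^4*(x - 6)

Step 2 — compute geometric multiplicities via the rank-nullity identity g(λ) = n − rank(A − λI):
  rank(A − (0)·I) = 2, so dim ker(A − (0)·I) = n − 2 = 3
  rank(A − (6)·I) = 4, so dim ker(A − (6)·I) = n − 4 = 1

Summary:
  λ = 0: algebraic multiplicity = 4, geometric multiplicity = 3
  λ = 6: algebraic multiplicity = 1, geometric multiplicity = 1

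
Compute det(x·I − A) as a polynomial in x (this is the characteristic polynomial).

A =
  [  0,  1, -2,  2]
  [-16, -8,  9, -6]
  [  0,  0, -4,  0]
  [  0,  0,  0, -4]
x^4 + 16*x^3 + 96*x^2 + 256*x + 256

Expanding det(x·I − A) (e.g. by cofactor expansion or by noting that A is similar to its Jordan form J, which has the same characteristic polynomial as A) gives
  χ_A(x) = x^4 + 16*x^3 + 96*x^2 + 256*x + 256
which factors as (x + 4)^4. The eigenvalues (with algebraic multiplicities) are λ = -4 with multiplicity 4.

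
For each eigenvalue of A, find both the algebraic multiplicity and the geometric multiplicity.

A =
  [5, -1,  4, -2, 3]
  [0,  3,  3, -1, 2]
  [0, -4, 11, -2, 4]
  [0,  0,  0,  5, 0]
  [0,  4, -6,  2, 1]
λ = 5: alg = 5, geom = 3

Step 1 — factor the characteristic polynomial to read off the algebraic multiplicities:
  χ_A(x) = (x - 5)^5

Step 2 — compute geometric multiplicities via the rank-nullity identity g(λ) = n − rank(A − λI):
  rank(A − (5)·I) = 2, so dim ker(A − (5)·I) = n − 2 = 3

Summary:
  λ = 5: algebraic multiplicity = 5, geometric multiplicity = 3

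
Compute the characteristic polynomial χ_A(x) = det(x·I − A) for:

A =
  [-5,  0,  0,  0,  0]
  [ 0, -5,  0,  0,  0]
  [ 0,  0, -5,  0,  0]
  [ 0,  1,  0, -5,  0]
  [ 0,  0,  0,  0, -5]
x^5 + 25*x^4 + 250*x^3 + 1250*x^2 + 3125*x + 3125

Expanding det(x·I − A) (e.g. by cofactor expansion or by noting that A is similar to its Jordan form J, which has the same characteristic polynomial as A) gives
  χ_A(x) = x^5 + 25*x^4 + 250*x^3 + 1250*x^2 + 3125*x + 3125
which factors as (x + 5)^5. The eigenvalues (with algebraic multiplicities) are λ = -5 with multiplicity 5.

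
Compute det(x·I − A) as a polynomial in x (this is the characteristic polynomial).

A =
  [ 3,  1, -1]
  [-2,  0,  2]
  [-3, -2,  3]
x^3 - 6*x^2 + 12*x - 8

Expanding det(x·I − A) (e.g. by cofactor expansion or by noting that A is similar to its Jordan form J, which has the same characteristic polynomial as A) gives
  χ_A(x) = x^3 - 6*x^2 + 12*x - 8
which factors as (x - 2)^3. The eigenvalues (with algebraic multiplicities) are λ = 2 with multiplicity 3.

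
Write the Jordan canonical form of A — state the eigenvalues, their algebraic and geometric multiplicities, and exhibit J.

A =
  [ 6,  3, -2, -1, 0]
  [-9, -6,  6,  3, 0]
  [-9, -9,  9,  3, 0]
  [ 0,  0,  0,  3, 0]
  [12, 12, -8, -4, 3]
J_2(3) ⊕ J_1(3) ⊕ J_1(3) ⊕ J_1(3)

The characteristic polynomial is
  det(x·I − A) = x^5 - 15*x^4 + 90*x^3 - 270*x^2 + 405*x - 243 = (x - 3)^5

Eigenvalues and multiplicities (the geometric multiplicity of λ is n − rank(A − λI), which equals the number of Jordan blocks for λ):
  λ = 3: algebraic multiplicity = 5, geometric multiplicity = 4

Determining the block sizes for each eigenvalue:
  λ = 3: 4 blocks summing to 5 forces exactly one block of size 2 and the rest size 1 → block sizes [2, 1, 1, 1]

Assembling the blocks gives a Jordan form
J =
  [3, 1, 0, 0, 0]
  [0, 3, 0, 0, 0]
  [0, 0, 3, 0, 0]
  [0, 0, 0, 3, 0]
  [0, 0, 0, 0, 3]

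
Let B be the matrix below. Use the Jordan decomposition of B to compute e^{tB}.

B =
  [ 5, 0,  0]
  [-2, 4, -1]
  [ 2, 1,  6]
e^{tB} =
  [exp(5*t), 0, 0]
  [-2*t*exp(5*t), -t*exp(5*t) + exp(5*t), -t*exp(5*t)]
  [2*t*exp(5*t), t*exp(5*t), t*exp(5*t) + exp(5*t)]

Strategy: write B = P · J · P⁻¹ where J is a Jordan canonical form, so e^{tB} = P · e^{tJ} · P⁻¹, and e^{tJ} can be computed block-by-block.

B has Jordan form
J =
  [5, 1, 0]
  [0, 5, 0]
  [0, 0, 5]
(up to reordering of blocks).

Per-block formulas:
  For a 2×2 Jordan block J_2(5): exp(t · J_2(5)) = e^(5t)·(I + t·N), where N is the 2×2 nilpotent shift.
  For a 1×1 block at λ = 5: exp(t · [5]) = [e^(5t)].

After assembling e^{tJ} and conjugating by P, we get:

e^{tB} =
  [exp(5*t), 0, 0]
  [-2*t*exp(5*t), -t*exp(5*t) + exp(5*t), -t*exp(5*t)]
  [2*t*exp(5*t), t*exp(5*t), t*exp(5*t) + exp(5*t)]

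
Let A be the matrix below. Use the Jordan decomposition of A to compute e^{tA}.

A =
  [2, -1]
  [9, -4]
e^{tA} =
  [3*t*exp(-t) + exp(-t), -t*exp(-t)]
  [9*t*exp(-t), -3*t*exp(-t) + exp(-t)]

Strategy: write A = P · J · P⁻¹ where J is a Jordan canonical form, so e^{tA} = P · e^{tJ} · P⁻¹, and e^{tJ} can be computed block-by-block.

A has Jordan form
J =
  [-1,  1]
  [ 0, -1]
(up to reordering of blocks).

Per-block formulas:
  For a 2×2 Jordan block J_2(-1): exp(t · J_2(-1)) = e^(-1t)·(I + t·N), where N is the 2×2 nilpotent shift.

After assembling e^{tJ} and conjugating by P, we get:

e^{tA} =
  [3*t*exp(-t) + exp(-t), -t*exp(-t)]
  [9*t*exp(-t), -3*t*exp(-t) + exp(-t)]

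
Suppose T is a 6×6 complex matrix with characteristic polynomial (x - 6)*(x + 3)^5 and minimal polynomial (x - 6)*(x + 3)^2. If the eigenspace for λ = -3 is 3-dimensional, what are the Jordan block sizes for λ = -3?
Block sizes for λ = -3: [2, 2, 1]

Step 1 — from the characteristic polynomial, algebraic multiplicity of λ = -3 is 5. From dim ker(T − (-3)·I) = 3, there are exactly 3 Jordan blocks for λ = -3.
Step 2 — from the minimal polynomial, the factor (x + 3)^2 tells us the largest block for λ = -3 has size 2.
Step 3 — with total size 5, 3 blocks, and largest block 2, the block sizes (in nonincreasing order) are [2, 2, 1].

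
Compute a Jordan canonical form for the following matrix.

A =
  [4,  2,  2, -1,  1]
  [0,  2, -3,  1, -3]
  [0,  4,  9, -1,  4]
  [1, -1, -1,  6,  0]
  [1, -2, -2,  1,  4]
J_3(5) ⊕ J_2(5)

The characteristic polynomial is
  det(x·I − A) = x^5 - 25*x^4 + 250*x^3 - 1250*x^2 + 3125*x - 3125 = (x - 5)^5

Eigenvalues and multiplicities (the geometric multiplicity of λ is n − rank(A − λI), which equals the number of Jordan blocks for λ):
  λ = 5: algebraic multiplicity = 5, geometric multiplicity = 2

Determining the block sizes for each eigenvalue:
  λ = 5: with am = 5 and gm = 2, the partition is not yet determined (e.g. several partitions of 5 into 2 parts exist). Let N = A − (5)·I. Computing rank(N^1) = 3, rank(N^2) = 1, rank(N^3) = 0; the number of blocks of size ≥ j is rank(N^{j−1}) − rank(N^j), giving [2, 2, 1]. So we have 1 block(s) of size 3, 1 block(s) of size 2 → block sizes [3, 2]

Assembling the blocks gives a Jordan form
J =
  [5, 1, 0, 0, 0]
  [0, 5, 1, 0, 0]
  [0, 0, 5, 0, 0]
  [0, 0, 0, 5, 1]
  [0, 0, 0, 0, 5]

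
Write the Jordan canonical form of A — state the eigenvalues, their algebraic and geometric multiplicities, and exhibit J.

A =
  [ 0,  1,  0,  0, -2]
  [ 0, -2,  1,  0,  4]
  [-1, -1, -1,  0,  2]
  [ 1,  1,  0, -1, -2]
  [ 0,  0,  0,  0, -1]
J_3(-1) ⊕ J_1(-1) ⊕ J_1(-1)

The characteristic polynomial is
  det(x·I − A) = x^5 + 5*x^4 + 10*x^3 + 10*x^2 + 5*x + 1 = (x + 1)^5

Eigenvalues and multiplicities (the geometric multiplicity of λ is n − rank(A − λI), which equals the number of Jordan blocks for λ):
  λ = -1: algebraic multiplicity = 5, geometric multiplicity = 3

Determining the block sizes for each eigenvalue:
  λ = -1: with am = 5 and gm = 3, the partition is not yet determined (e.g. several partitions of 5 into 3 parts exist). Let N = A − (-1)·I. Computing rank(N^1) = 2, rank(N^2) = 1, rank(N^3) = 0; the number of blocks of size ≥ j is rank(N^{j−1}) − rank(N^j), giving [3, 1, 1]. So we have 1 block(s) of size 3, 2 block(s) of size 1 → block sizes [3, 1, 1]

Assembling the blocks gives a Jordan form
J =
  [-1,  1,  0,  0,  0]
  [ 0, -1,  1,  0,  0]
  [ 0,  0, -1,  0,  0]
  [ 0,  0,  0, -1,  0]
  [ 0,  0,  0,  0, -1]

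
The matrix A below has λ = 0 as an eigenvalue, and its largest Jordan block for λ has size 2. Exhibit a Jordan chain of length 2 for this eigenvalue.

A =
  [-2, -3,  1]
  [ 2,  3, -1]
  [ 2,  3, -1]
A Jordan chain for λ = 0 of length 2:
v_1 = (-2, 2, 2)ᵀ
v_2 = (1, 0, 0)ᵀ

Let N = A − (0)·I. We want v_2 with N^2 v_2 = 0 but N^1 v_2 ≠ 0; then v_{j-1} := N · v_j for j = 2, …, 2.

Pick v_2 = (1, 0, 0)ᵀ.
Then v_1 = N · v_2 = (-2, 2, 2)ᵀ.

Sanity check: (A − (0)·I) v_1 = (0, 0, 0)ᵀ = 0. ✓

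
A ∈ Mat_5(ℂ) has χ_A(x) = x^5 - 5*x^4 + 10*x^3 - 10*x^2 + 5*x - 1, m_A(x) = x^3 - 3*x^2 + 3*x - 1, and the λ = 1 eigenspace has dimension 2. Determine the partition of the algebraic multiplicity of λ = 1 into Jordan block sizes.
Block sizes for λ = 1: [3, 2]

Step 1 — from the characteristic polynomial, algebraic multiplicity of λ = 1 is 5. From dim ker(A − (1)·I) = 2, there are exactly 2 Jordan blocks for λ = 1.
Step 2 — from the minimal polynomial, the factor (x − 1)^3 tells us the largest block for λ = 1 has size 3.
Step 3 — with total size 5, 2 blocks, and largest block 3, the block sizes (in nonincreasing order) are [3, 2].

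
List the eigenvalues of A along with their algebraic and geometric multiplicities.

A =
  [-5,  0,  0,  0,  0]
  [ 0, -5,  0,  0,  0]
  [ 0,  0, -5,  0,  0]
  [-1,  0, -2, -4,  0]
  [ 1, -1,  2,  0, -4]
λ = -5: alg = 3, geom = 3; λ = -4: alg = 2, geom = 2

Step 1 — factor the characteristic polynomial to read off the algebraic multiplicities:
  χ_A(x) = (x + 4)^2*(x + 5)^3

Step 2 — compute geometric multiplicities via the rank-nullity identity g(λ) = n − rank(A − λI):
  rank(A − (-5)·I) = 2, so dim ker(A − (-5)·I) = n − 2 = 3
  rank(A − (-4)·I) = 3, so dim ker(A − (-4)·I) = n − 3 = 2

Summary:
  λ = -5: algebraic multiplicity = 3, geometric multiplicity = 3
  λ = -4: algebraic multiplicity = 2, geometric multiplicity = 2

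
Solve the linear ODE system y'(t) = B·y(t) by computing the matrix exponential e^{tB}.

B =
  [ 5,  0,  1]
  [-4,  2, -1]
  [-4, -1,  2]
e^{tB} =
  [2*t*exp(3*t) + exp(3*t), -t^2*exp(3*t)/2, t^2*exp(3*t)/2 + t*exp(3*t)]
  [-4*t*exp(3*t), t^2*exp(3*t) - t*exp(3*t) + exp(3*t), -t^2*exp(3*t) - t*exp(3*t)]
  [-4*t*exp(3*t), t^2*exp(3*t) - t*exp(3*t), -t^2*exp(3*t) - t*exp(3*t) + exp(3*t)]

Strategy: write B = P · J · P⁻¹ where J is a Jordan canonical form, so e^{tB} = P · e^{tJ} · P⁻¹, and e^{tJ} can be computed block-by-block.

B has Jordan form
J =
  [3, 1, 0]
  [0, 3, 1]
  [0, 0, 3]
(up to reordering of blocks).

Per-block formulas:
  For a 3×3 Jordan block J_3(3): exp(t · J_3(3)) = e^(3t)·(I + t·N + (t^2/2)·N^2), where N is the 3×3 nilpotent shift.

After assembling e^{tJ} and conjugating by P, we get:

e^{tB} =
  [2*t*exp(3*t) + exp(3*t), -t^2*exp(3*t)/2, t^2*exp(3*t)/2 + t*exp(3*t)]
  [-4*t*exp(3*t), t^2*exp(3*t) - t*exp(3*t) + exp(3*t), -t^2*exp(3*t) - t*exp(3*t)]
  [-4*t*exp(3*t), t^2*exp(3*t) - t*exp(3*t), -t^2*exp(3*t) - t*exp(3*t) + exp(3*t)]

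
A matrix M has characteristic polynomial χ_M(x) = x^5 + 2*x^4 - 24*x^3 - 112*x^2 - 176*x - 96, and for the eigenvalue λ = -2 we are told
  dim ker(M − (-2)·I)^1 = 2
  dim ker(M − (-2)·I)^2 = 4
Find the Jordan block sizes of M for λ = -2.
Block sizes for λ = -2: [2, 2]

From the dimensions of kernels of powers, the number of Jordan blocks of size at least j is d_j − d_{j−1} where d_j = dim ker(N^j) (with d_0 = 0). Computing the differences gives [2, 2].
The number of blocks of size exactly k is (#blocks of size ≥ k) − (#blocks of size ≥ k + 1), so the partition is: 2 block(s) of size 2.
In nonincreasing order the block sizes are [2, 2].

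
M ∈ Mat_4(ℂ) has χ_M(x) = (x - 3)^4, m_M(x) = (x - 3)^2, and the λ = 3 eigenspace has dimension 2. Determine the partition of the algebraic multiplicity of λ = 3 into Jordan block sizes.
Block sizes for λ = 3: [2, 2]

Step 1 — from the characteristic polynomial, algebraic multiplicity of λ = 3 is 4. From dim ker(M − (3)·I) = 2, there are exactly 2 Jordan blocks for λ = 3.
Step 2 — from the minimal polynomial, the factor (x − 3)^2 tells us the largest block for λ = 3 has size 2.
Step 3 — with total size 4, 2 blocks, and largest block 2, the block sizes (in nonincreasing order) are [2, 2].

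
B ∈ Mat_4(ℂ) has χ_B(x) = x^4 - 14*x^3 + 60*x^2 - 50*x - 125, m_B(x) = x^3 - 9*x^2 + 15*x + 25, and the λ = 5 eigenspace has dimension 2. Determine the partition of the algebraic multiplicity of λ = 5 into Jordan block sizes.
Block sizes for λ = 5: [2, 1]

Step 1 — from the characteristic polynomial, algebraic multiplicity of λ = 5 is 3. From dim ker(B − (5)·I) = 2, there are exactly 2 Jordan blocks for λ = 5.
Step 2 — from the minimal polynomial, the factor (x − 5)^2 tells us the largest block for λ = 5 has size 2.
Step 3 — with total size 3, 2 blocks, and largest block 2, the block sizes (in nonincreasing order) are [2, 1].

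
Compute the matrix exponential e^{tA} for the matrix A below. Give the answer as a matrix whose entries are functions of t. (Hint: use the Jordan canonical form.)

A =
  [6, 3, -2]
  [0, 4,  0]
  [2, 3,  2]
e^{tA} =
  [2*t*exp(4*t) + exp(4*t), 3*t*exp(4*t), -2*t*exp(4*t)]
  [0, exp(4*t), 0]
  [2*t*exp(4*t), 3*t*exp(4*t), -2*t*exp(4*t) + exp(4*t)]

Strategy: write A = P · J · P⁻¹ where J is a Jordan canonical form, so e^{tA} = P · e^{tJ} · P⁻¹, and e^{tJ} can be computed block-by-block.

A has Jordan form
J =
  [4, 1, 0]
  [0, 4, 0]
  [0, 0, 4]
(up to reordering of blocks).

Per-block formulas:
  For a 1×1 block at λ = 4: exp(t · [4]) = [e^(4t)].
  For a 2×2 Jordan block J_2(4): exp(t · J_2(4)) = e^(4t)·(I + t·N), where N is the 2×2 nilpotent shift.

After assembling e^{tJ} and conjugating by P, we get:

e^{tA} =
  [2*t*exp(4*t) + exp(4*t), 3*t*exp(4*t), -2*t*exp(4*t)]
  [0, exp(4*t), 0]
  [2*t*exp(4*t), 3*t*exp(4*t), -2*t*exp(4*t) + exp(4*t)]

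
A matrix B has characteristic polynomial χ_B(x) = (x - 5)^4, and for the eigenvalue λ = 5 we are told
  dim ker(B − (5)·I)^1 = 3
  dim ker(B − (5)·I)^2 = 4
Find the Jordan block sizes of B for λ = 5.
Block sizes for λ = 5: [2, 1, 1]

From the dimensions of kernels of powers, the number of Jordan blocks of size at least j is d_j − d_{j−1} where d_j = dim ker(N^j) (with d_0 = 0). Computing the differences gives [3, 1].
The number of blocks of size exactly k is (#blocks of size ≥ k) − (#blocks of size ≥ k + 1), so the partition is: 2 block(s) of size 1, 1 block(s) of size 2.
In nonincreasing order the block sizes are [2, 1, 1].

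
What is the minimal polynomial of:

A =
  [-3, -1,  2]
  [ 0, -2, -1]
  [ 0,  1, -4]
x^3 + 9*x^2 + 27*x + 27

The characteristic polynomial is χ_A(x) = (x + 3)^3, so the eigenvalues are known. The minimal polynomial is
  m_A(x) = Π_λ (x − λ)^{k_λ}
where k_λ is the size of the *largest* Jordan block for λ (equivalently, the smallest k with (A − λI)^k v = 0 for every generalised eigenvector v of λ).

  λ = -3: largest Jordan block has size 3, contributing (x + 3)^3

So m_A(x) = (x + 3)^3 = x^3 + 9*x^2 + 27*x + 27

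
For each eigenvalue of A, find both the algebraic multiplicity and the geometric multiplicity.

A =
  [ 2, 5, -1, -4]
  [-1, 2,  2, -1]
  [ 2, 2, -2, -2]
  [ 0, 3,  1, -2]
λ = 0: alg = 4, geom = 2

Step 1 — factor the characteristic polynomial to read off the algebraic multiplicities:
  χ_A(x) = x^4

Step 2 — compute geometric multiplicities via the rank-nullity identity g(λ) = n − rank(A − λI):
  rank(A − (0)·I) = 2, so dim ker(A − (0)·I) = n − 2 = 2

Summary:
  λ = 0: algebraic multiplicity = 4, geometric multiplicity = 2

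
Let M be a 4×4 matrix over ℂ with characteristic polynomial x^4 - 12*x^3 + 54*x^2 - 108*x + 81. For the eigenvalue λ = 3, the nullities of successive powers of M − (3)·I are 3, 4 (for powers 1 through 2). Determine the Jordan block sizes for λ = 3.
Block sizes for λ = 3: [2, 1, 1]

From the dimensions of kernels of powers, the number of Jordan blocks of size at least j is d_j − d_{j−1} where d_j = dim ker(N^j) (with d_0 = 0). Computing the differences gives [3, 1].
The number of blocks of size exactly k is (#blocks of size ≥ k) − (#blocks of size ≥ k + 1), so the partition is: 2 block(s) of size 1, 1 block(s) of size 2.
In nonincreasing order the block sizes are [2, 1, 1].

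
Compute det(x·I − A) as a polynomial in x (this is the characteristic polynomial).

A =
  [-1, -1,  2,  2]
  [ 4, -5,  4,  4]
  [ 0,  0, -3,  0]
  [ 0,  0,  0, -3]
x^4 + 12*x^3 + 54*x^2 + 108*x + 81

Expanding det(x·I − A) (e.g. by cofactor expansion or by noting that A is similar to its Jordan form J, which has the same characteristic polynomial as A) gives
  χ_A(x) = x^4 + 12*x^3 + 54*x^2 + 108*x + 81
which factors as (x + 3)^4. The eigenvalues (with algebraic multiplicities) are λ = -3 with multiplicity 4.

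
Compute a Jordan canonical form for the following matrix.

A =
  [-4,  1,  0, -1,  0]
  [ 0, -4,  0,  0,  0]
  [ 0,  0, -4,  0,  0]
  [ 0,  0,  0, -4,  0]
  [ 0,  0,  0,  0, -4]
J_2(-4) ⊕ J_1(-4) ⊕ J_1(-4) ⊕ J_1(-4)

The characteristic polynomial is
  det(x·I − A) = x^5 + 20*x^4 + 160*x^3 + 640*x^2 + 1280*x + 1024 = (x + 4)^5

Eigenvalues and multiplicities (the geometric multiplicity of λ is n − rank(A − λI), which equals the number of Jordan blocks for λ):
  λ = -4: algebraic multiplicity = 5, geometric multiplicity = 4

Determining the block sizes for each eigenvalue:
  λ = -4: 4 blocks summing to 5 forces exactly one block of size 2 and the rest size 1 → block sizes [2, 1, 1, 1]

Assembling the blocks gives a Jordan form
J =
  [-4,  1,  0,  0,  0]
  [ 0, -4,  0,  0,  0]
  [ 0,  0, -4,  0,  0]
  [ 0,  0,  0, -4,  0]
  [ 0,  0,  0,  0, -4]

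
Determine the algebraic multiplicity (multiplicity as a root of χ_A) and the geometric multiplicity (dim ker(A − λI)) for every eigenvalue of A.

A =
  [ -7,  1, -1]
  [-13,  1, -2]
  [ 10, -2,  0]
λ = -2: alg = 3, geom = 1

Step 1 — factor the characteristic polynomial to read off the algebraic multiplicities:
  χ_A(x) = (x + 2)^3

Step 2 — compute geometric multiplicities via the rank-nullity identity g(λ) = n − rank(A − λI):
  rank(A − (-2)·I) = 2, so dim ker(A − (-2)·I) = n − 2 = 1

Summary:
  λ = -2: algebraic multiplicity = 3, geometric multiplicity = 1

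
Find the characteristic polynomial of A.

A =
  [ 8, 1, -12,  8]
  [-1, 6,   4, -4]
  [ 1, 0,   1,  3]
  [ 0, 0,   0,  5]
x^4 - 20*x^3 + 150*x^2 - 500*x + 625

Expanding det(x·I − A) (e.g. by cofactor expansion or by noting that A is similar to its Jordan form J, which has the same characteristic polynomial as A) gives
  χ_A(x) = x^4 - 20*x^3 + 150*x^2 - 500*x + 625
which factors as (x - 5)^4. The eigenvalues (with algebraic multiplicities) are λ = 5 with multiplicity 4.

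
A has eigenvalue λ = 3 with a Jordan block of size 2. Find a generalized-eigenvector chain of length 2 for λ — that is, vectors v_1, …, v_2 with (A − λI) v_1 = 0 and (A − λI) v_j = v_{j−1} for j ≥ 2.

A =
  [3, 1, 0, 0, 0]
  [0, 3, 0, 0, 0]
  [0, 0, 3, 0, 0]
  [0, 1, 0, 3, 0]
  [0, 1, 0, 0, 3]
A Jordan chain for λ = 3 of length 2:
v_1 = (1, 0, 0, 1, 1)ᵀ
v_2 = (0, 1, 0, 0, 0)ᵀ

Let N = A − (3)·I. We want v_2 with N^2 v_2 = 0 but N^1 v_2 ≠ 0; then v_{j-1} := N · v_j for j = 2, …, 2.

Pick v_2 = (0, 1, 0, 0, 0)ᵀ.
Then v_1 = N · v_2 = (1, 0, 0, 1, 1)ᵀ.

Sanity check: (A − (3)·I) v_1 = (0, 0, 0, 0, 0)ᵀ = 0. ✓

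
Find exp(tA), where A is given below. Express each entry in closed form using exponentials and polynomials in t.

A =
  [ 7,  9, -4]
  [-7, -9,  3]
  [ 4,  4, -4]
e^{tA} =
  [t^2*exp(-2*t) + 9*t*exp(-2*t) + exp(-2*t), t^2*exp(-2*t) + 9*t*exp(-2*t), -t^2*exp(-2*t)/2 - 4*t*exp(-2*t)]
  [-t^2*exp(-2*t) - 7*t*exp(-2*t), -t^2*exp(-2*t) - 7*t*exp(-2*t) + exp(-2*t), t^2*exp(-2*t)/2 + 3*t*exp(-2*t)]
  [4*t*exp(-2*t), 4*t*exp(-2*t), -2*t*exp(-2*t) + exp(-2*t)]

Strategy: write A = P · J · P⁻¹ where J is a Jordan canonical form, so e^{tA} = P · e^{tJ} · P⁻¹, and e^{tJ} can be computed block-by-block.

A has Jordan form
J =
  [-2,  1,  0]
  [ 0, -2,  1]
  [ 0,  0, -2]
(up to reordering of blocks).

Per-block formulas:
  For a 3×3 Jordan block J_3(-2): exp(t · J_3(-2)) = e^(-2t)·(I + t·N + (t^2/2)·N^2), where N is the 3×3 nilpotent shift.

After assembling e^{tJ} and conjugating by P, we get:

e^{tA} =
  [t^2*exp(-2*t) + 9*t*exp(-2*t) + exp(-2*t), t^2*exp(-2*t) + 9*t*exp(-2*t), -t^2*exp(-2*t)/2 - 4*t*exp(-2*t)]
  [-t^2*exp(-2*t) - 7*t*exp(-2*t), -t^2*exp(-2*t) - 7*t*exp(-2*t) + exp(-2*t), t^2*exp(-2*t)/2 + 3*t*exp(-2*t)]
  [4*t*exp(-2*t), 4*t*exp(-2*t), -2*t*exp(-2*t) + exp(-2*t)]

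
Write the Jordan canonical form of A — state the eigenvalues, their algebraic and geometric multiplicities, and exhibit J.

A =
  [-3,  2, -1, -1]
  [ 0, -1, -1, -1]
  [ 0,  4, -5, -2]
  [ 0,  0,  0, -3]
J_2(-3) ⊕ J_1(-3) ⊕ J_1(-3)

The characteristic polynomial is
  det(x·I − A) = x^4 + 12*x^3 + 54*x^2 + 108*x + 81 = (x + 3)^4

Eigenvalues and multiplicities (the geometric multiplicity of λ is n − rank(A − λI), which equals the number of Jordan blocks for λ):
  λ = -3: algebraic multiplicity = 4, geometric multiplicity = 3

Determining the block sizes for each eigenvalue:
  λ = -3: 3 blocks summing to 4 forces exactly one block of size 2 and the rest size 1 → block sizes [2, 1, 1]

Assembling the blocks gives a Jordan form
J =
  [-3,  1,  0,  0]
  [ 0, -3,  0,  0]
  [ 0,  0, -3,  0]
  [ 0,  0,  0, -3]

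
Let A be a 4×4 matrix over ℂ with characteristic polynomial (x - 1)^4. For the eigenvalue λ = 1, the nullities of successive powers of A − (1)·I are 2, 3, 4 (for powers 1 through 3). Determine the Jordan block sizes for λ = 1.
Block sizes for λ = 1: [3, 1]

From the dimensions of kernels of powers, the number of Jordan blocks of size at least j is d_j − d_{j−1} where d_j = dim ker(N^j) (with d_0 = 0). Computing the differences gives [2, 1, 1].
The number of blocks of size exactly k is (#blocks of size ≥ k) − (#blocks of size ≥ k + 1), so the partition is: 1 block(s) of size 1, 1 block(s) of size 3.
In nonincreasing order the block sizes are [3, 1].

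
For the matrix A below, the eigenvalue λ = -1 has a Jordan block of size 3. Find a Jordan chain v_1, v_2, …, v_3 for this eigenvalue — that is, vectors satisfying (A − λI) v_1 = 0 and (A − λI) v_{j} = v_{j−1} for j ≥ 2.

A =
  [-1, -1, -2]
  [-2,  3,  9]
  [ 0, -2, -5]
A Jordan chain for λ = -1 of length 3:
v_1 = (2, -8, 4)ᵀ
v_2 = (0, -2, 0)ᵀ
v_3 = (1, 0, 0)ᵀ

Let N = A − (-1)·I. We want v_3 with N^3 v_3 = 0 but N^2 v_3 ≠ 0; then v_{j-1} := N · v_j for j = 3, …, 2.

Pick v_3 = (1, 0, 0)ᵀ.
Then v_2 = N · v_3 = (0, -2, 0)ᵀ.
Then v_1 = N · v_2 = (2, -8, 4)ᵀ.

Sanity check: (A − (-1)·I) v_1 = (0, 0, 0)ᵀ = 0. ✓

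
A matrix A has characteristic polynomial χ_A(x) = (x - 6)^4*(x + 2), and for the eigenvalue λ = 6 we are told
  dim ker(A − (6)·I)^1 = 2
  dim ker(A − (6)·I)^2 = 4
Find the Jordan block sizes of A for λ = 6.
Block sizes for λ = 6: [2, 2]

From the dimensions of kernels of powers, the number of Jordan blocks of size at least j is d_j − d_{j−1} where d_j = dim ker(N^j) (with d_0 = 0). Computing the differences gives [2, 2].
The number of blocks of size exactly k is (#blocks of size ≥ k) − (#blocks of size ≥ k + 1), so the partition is: 2 block(s) of size 2.
In nonincreasing order the block sizes are [2, 2].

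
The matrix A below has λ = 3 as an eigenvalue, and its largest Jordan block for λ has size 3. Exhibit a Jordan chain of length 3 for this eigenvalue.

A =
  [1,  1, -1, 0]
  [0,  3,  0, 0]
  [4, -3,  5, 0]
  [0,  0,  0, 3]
A Jordan chain for λ = 3 of length 3:
v_1 = (1, 0, -2, 0)ᵀ
v_2 = (1, 0, -3, 0)ᵀ
v_3 = (0, 1, 0, 0)ᵀ

Let N = A − (3)·I. We want v_3 with N^3 v_3 = 0 but N^2 v_3 ≠ 0; then v_{j-1} := N · v_j for j = 3, …, 2.

Pick v_3 = (0, 1, 0, 0)ᵀ.
Then v_2 = N · v_3 = (1, 0, -3, 0)ᵀ.
Then v_1 = N · v_2 = (1, 0, -2, 0)ᵀ.

Sanity check: (A − (3)·I) v_1 = (0, 0, 0, 0)ᵀ = 0. ✓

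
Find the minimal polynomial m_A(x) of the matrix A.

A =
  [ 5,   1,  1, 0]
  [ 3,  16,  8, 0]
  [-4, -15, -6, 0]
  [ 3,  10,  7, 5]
x^3 - 15*x^2 + 75*x - 125

The characteristic polynomial is χ_A(x) = (x - 5)^4, so the eigenvalues are known. The minimal polynomial is
  m_A(x) = Π_λ (x − λ)^{k_λ}
where k_λ is the size of the *largest* Jordan block for λ (equivalently, the smallest k with (A − λI)^k v = 0 for every generalised eigenvector v of λ).

  λ = 5: largest Jordan block has size 3, contributing (x − 5)^3

So m_A(x) = (x - 5)^3 = x^3 - 15*x^2 + 75*x - 125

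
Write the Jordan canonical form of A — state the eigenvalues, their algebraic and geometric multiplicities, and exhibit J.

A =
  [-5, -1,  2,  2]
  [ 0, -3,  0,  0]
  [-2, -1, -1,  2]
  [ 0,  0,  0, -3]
J_2(-3) ⊕ J_1(-3) ⊕ J_1(-3)

The characteristic polynomial is
  det(x·I − A) = x^4 + 12*x^3 + 54*x^2 + 108*x + 81 = (x + 3)^4

Eigenvalues and multiplicities (the geometric multiplicity of λ is n − rank(A − λI), which equals the number of Jordan blocks for λ):
  λ = -3: algebraic multiplicity = 4, geometric multiplicity = 3

Determining the block sizes for each eigenvalue:
  λ = -3: 3 blocks summing to 4 forces exactly one block of size 2 and the rest size 1 → block sizes [2, 1, 1]

Assembling the blocks gives a Jordan form
J =
  [-3,  1,  0,  0]
  [ 0, -3,  0,  0]
  [ 0,  0, -3,  0]
  [ 0,  0,  0, -3]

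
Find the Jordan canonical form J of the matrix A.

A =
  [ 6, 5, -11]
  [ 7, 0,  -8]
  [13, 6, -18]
J_3(-4)

The characteristic polynomial is
  det(x·I − A) = x^3 + 12*x^2 + 48*x + 64 = (x + 4)^3

Eigenvalues and multiplicities (the geometric multiplicity of λ is n − rank(A − λI), which equals the number of Jordan blocks for λ):
  λ = -4: algebraic multiplicity = 3, geometric multiplicity = 1

Determining the block sizes for each eigenvalue:
  λ = -4: one block (gm = 1), so the single block has size am = 3 → block sizes [3]

Assembling the blocks gives a Jordan form
J =
  [-4,  1,  0]
  [ 0, -4,  1]
  [ 0,  0, -4]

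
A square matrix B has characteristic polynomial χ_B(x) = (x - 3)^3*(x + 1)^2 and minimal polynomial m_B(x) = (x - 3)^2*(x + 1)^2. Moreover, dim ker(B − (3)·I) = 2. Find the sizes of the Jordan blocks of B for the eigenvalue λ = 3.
Block sizes for λ = 3: [2, 1]

Step 1 — from the characteristic polynomial, algebraic multiplicity of λ = 3 is 3. From dim ker(B − (3)·I) = 2, there are exactly 2 Jordan blocks for λ = 3.
Step 2 — from the minimal polynomial, the factor (x − 3)^2 tells us the largest block for λ = 3 has size 2.
Step 3 — with total size 3, 2 blocks, and largest block 2, the block sizes (in nonincreasing order) are [2, 1].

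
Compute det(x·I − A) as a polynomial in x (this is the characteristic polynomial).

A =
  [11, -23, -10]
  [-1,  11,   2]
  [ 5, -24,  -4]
x^3 - 18*x^2 + 108*x - 216

Expanding det(x·I − A) (e.g. by cofactor expansion or by noting that A is similar to its Jordan form J, which has the same characteristic polynomial as A) gives
  χ_A(x) = x^3 - 18*x^2 + 108*x - 216
which factors as (x - 6)^3. The eigenvalues (with algebraic multiplicities) are λ = 6 with multiplicity 3.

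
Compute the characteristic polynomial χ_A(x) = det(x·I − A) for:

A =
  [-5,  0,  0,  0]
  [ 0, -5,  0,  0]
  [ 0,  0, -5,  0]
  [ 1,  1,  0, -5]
x^4 + 20*x^3 + 150*x^2 + 500*x + 625

Expanding det(x·I − A) (e.g. by cofactor expansion or by noting that A is similar to its Jordan form J, which has the same characteristic polynomial as A) gives
  χ_A(x) = x^4 + 20*x^3 + 150*x^2 + 500*x + 625
which factors as (x + 5)^4. The eigenvalues (with algebraic multiplicities) are λ = -5 with multiplicity 4.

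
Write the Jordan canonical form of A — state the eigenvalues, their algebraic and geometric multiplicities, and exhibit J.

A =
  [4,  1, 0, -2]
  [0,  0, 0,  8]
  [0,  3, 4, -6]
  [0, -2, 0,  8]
J_2(4) ⊕ J_1(4) ⊕ J_1(4)

The characteristic polynomial is
  det(x·I − A) = x^4 - 16*x^3 + 96*x^2 - 256*x + 256 = (x - 4)^4

Eigenvalues and multiplicities (the geometric multiplicity of λ is n − rank(A − λI), which equals the number of Jordan blocks for λ):
  λ = 4: algebraic multiplicity = 4, geometric multiplicity = 3

Determining the block sizes for each eigenvalue:
  λ = 4: 3 blocks summing to 4 forces exactly one block of size 2 and the rest size 1 → block sizes [2, 1, 1]

Assembling the blocks gives a Jordan form
J =
  [4, 1, 0, 0]
  [0, 4, 0, 0]
  [0, 0, 4, 0]
  [0, 0, 0, 4]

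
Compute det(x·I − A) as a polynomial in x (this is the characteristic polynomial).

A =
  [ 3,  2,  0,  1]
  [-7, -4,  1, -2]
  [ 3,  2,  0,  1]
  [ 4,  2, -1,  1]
x^4

Expanding det(x·I − A) (e.g. by cofactor expansion or by noting that A is similar to its Jordan form J, which has the same characteristic polynomial as A) gives
  χ_A(x) = x^4
which factors as x^4. The eigenvalues (with algebraic multiplicities) are λ = 0 with multiplicity 4.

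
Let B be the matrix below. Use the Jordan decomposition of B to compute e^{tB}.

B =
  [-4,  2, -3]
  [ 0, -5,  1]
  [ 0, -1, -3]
e^{tB} =
  [exp(-4*t), t^2*exp(-4*t)/2 + 2*t*exp(-4*t), -t^2*exp(-4*t)/2 - 3*t*exp(-4*t)]
  [0, -t*exp(-4*t) + exp(-4*t), t*exp(-4*t)]
  [0, -t*exp(-4*t), t*exp(-4*t) + exp(-4*t)]

Strategy: write B = P · J · P⁻¹ where J is a Jordan canonical form, so e^{tB} = P · e^{tJ} · P⁻¹, and e^{tJ} can be computed block-by-block.

B has Jordan form
J =
  [-4,  1,  0]
  [ 0, -4,  1]
  [ 0,  0, -4]
(up to reordering of blocks).

Per-block formulas:
  For a 3×3 Jordan block J_3(-4): exp(t · J_3(-4)) = e^(-4t)·(I + t·N + (t^2/2)·N^2), where N is the 3×3 nilpotent shift.

After assembling e^{tJ} and conjugating by P, we get:

e^{tB} =
  [exp(-4*t), t^2*exp(-4*t)/2 + 2*t*exp(-4*t), -t^2*exp(-4*t)/2 - 3*t*exp(-4*t)]
  [0, -t*exp(-4*t) + exp(-4*t), t*exp(-4*t)]
  [0, -t*exp(-4*t), t*exp(-4*t) + exp(-4*t)]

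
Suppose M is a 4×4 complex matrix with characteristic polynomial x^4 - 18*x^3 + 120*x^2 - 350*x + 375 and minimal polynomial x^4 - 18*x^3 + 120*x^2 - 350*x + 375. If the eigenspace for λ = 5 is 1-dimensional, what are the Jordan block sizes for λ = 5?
Block sizes for λ = 5: [3]

Step 1 — from the characteristic polynomial, algebraic multiplicity of λ = 5 is 3. From dim ker(M − (5)·I) = 1, there are exactly 1 Jordan blocks for λ = 5.
Step 2 — from the minimal polynomial, the factor (x − 5)^3 tells us the largest block for λ = 5 has size 3.
Step 3 — with total size 3, 1 blocks, and largest block 3, the block sizes (in nonincreasing order) are [3].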